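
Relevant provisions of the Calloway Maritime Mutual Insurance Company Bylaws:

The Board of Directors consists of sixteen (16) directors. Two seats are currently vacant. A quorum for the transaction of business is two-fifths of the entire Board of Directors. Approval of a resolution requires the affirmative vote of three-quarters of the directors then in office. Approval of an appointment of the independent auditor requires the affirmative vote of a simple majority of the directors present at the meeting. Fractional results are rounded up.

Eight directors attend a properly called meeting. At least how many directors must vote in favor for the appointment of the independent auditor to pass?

The appointment of the independent auditor requires a majority of the directors present (8).
A majority of 8 is 5.

5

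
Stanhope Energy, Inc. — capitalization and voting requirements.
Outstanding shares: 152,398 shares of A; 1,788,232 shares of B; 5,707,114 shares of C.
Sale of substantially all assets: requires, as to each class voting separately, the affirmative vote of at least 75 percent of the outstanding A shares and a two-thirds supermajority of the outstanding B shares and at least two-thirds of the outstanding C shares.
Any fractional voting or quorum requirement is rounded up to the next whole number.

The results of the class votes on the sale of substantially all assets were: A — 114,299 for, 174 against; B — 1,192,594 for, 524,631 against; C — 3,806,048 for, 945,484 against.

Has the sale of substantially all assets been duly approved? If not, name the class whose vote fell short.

A: 3/4 of 152398 = 114298.50, rounded up to 114299; 114,299 required, 114,299 in favor — approved.
B: 2/3 of 1788232 = 1192154.67, rounded up to 1192155; 1,192,155 required, 1,192,594 in favor — approved.
C: 2/3 of 5707114 = 3804742.67, rounded up to 3804743; 3,804,743 required, 3,806,048 in favor — approved.

Approved — every class gave the required vote.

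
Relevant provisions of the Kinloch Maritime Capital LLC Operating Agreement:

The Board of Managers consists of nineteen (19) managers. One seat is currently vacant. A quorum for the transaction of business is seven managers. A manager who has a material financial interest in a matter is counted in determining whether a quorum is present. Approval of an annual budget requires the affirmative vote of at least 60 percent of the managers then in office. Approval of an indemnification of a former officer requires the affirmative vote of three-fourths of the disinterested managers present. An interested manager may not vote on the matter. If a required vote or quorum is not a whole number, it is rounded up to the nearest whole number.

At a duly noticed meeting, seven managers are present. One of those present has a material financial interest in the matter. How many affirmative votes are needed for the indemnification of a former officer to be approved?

The indemnification of a former officer requires three-fourths of the disinterested managers present (7 − 1 = 6).
3/4 of 6 = 4.50, rounded up to 5.

5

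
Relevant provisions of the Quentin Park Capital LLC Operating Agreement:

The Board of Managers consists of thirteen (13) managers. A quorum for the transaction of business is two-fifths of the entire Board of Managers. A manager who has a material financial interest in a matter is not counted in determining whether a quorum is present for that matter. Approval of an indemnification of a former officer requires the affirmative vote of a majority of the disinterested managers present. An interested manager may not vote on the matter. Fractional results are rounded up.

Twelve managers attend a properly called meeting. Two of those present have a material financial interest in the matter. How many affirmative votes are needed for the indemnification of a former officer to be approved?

The indemnification of a former officer requires a majority of the disinterested managers present (12 − 2 = 10).
A majority of 10 is 6.

6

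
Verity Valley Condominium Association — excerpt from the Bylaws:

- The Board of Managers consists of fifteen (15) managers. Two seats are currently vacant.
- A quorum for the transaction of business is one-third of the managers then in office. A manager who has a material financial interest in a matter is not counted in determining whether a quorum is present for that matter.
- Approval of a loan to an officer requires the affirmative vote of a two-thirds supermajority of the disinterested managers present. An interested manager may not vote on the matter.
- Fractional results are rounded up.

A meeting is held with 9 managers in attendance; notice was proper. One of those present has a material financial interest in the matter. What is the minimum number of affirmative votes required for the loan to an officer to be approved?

The loan to an officer requires two-thirds of the disinterested managers present (9 − 1 = 8).
2/3 of 8 = 5.33, rounded up to 6.

6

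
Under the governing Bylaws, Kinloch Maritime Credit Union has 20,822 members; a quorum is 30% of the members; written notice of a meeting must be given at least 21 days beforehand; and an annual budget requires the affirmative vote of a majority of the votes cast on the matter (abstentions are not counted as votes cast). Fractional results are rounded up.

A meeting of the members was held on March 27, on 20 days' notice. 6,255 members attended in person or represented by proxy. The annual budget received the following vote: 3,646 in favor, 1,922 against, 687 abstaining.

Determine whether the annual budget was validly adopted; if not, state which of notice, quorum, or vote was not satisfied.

Invalid — notice requirement not satisfied.

Notice: 20 days given; 21 required. Not satisfied.
Quorum: 30% of 20,822 = 6,246.60, rounded up to 6,247; 6,255 present. Satisfied.
Vote: requires a majority of the votes cast (6,255 − 687 abstaining = 5,568); a majority of 5568 is 2785, so 2,785 needed; 3,646 in favor. Satisfied.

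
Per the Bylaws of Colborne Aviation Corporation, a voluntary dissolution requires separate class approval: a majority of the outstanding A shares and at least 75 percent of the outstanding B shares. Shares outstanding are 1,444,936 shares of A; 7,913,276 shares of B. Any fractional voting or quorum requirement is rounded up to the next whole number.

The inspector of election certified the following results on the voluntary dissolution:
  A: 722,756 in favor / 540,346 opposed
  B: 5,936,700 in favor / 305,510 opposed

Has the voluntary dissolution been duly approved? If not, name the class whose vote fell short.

Approved — every class gave the required vote.

A: a majority of 1444936 is 722469; 722,469 required, 722,756 in favor — approved.
B: 3/4 of 7913276 = 5934957; 5,934,957 required, 5,936,700 in favor — approved.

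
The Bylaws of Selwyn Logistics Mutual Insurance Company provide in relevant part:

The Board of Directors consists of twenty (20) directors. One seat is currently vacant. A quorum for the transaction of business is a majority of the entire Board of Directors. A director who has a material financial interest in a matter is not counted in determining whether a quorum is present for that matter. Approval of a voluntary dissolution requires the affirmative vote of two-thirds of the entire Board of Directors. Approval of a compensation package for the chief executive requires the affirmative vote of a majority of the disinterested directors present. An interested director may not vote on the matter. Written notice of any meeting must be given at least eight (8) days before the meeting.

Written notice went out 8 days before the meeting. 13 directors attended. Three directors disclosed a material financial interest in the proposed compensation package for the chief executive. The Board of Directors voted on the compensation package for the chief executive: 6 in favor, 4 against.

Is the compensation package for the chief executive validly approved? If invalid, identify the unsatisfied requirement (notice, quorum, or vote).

Invalid — quorum requirement not satisfied.

Notice: 8 days given; 8 required (8 ≥ 8). Satisfied.
Quorum: 13 present, but the 3 interested directors do not count, leaving 10. Quorum is 11. Not satisfied.
Vote: the compensation package for the chief executive requires a majority of the disinterested directors present (13 − 3 = 10). A majority of 10 is 6, so 6 affirmative votes are needed; 6 voted in favor. Satisfied. (Moot — without a quorum no business can be validly transacted.)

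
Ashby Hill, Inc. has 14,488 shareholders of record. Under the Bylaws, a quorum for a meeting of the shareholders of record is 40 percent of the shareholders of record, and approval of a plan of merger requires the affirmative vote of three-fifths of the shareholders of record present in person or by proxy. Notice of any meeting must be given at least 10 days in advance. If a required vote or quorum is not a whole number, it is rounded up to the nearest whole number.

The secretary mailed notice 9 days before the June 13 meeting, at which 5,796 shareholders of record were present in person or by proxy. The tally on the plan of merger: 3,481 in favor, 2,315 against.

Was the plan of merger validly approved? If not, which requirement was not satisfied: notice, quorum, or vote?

Notice: 9 days given; 10 required. Not satisfied.
Quorum: 40% of 14,488 = 5,795.20, rounded up to 5,796; 5,796 present. Satisfied.
Vote: requires three-fifths of those present (5,796); 3/5 of 5796 = 3477.60, rounded up to 3478, so 3,478 needed; 3,481 in favor. Satisfied.

Invalid — notice requirement not satisfied.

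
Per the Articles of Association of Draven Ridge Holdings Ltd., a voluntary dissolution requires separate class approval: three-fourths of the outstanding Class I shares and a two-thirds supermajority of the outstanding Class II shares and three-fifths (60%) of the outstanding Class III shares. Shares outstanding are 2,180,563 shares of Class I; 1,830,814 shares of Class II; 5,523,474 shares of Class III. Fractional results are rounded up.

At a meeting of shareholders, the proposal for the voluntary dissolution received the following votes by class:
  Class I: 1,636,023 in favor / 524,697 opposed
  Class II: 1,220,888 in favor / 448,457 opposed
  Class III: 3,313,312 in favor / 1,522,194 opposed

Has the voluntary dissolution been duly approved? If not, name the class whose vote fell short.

Not approved — the Class III shares did not give the required vote.

Class I: 3/4 of 2180563 = 1635422.25, rounded up to 1635423; 1,635,423 required, 1,636,023 in favor — approved.
Class II: 2/3 of 1830814 = 1220542.67, rounded up to 1220543; 1,220,543 required, 1,220,888 in favor — approved.
Class III: 3/5 of 5523474 = 3314084.40, rounded up to 3314085; 3,314,085 required, 3,313,312 in favor — not approved.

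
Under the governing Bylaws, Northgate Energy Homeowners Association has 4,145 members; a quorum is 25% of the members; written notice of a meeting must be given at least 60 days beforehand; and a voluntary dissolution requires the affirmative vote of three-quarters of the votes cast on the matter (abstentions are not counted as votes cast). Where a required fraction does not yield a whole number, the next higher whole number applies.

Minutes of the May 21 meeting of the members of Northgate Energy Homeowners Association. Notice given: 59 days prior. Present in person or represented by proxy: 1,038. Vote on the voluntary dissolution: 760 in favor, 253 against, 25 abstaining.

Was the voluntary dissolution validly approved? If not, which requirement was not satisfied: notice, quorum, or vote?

Notice: 59 days given; 60 required. Not satisfied.
Quorum: 25% of 4,145 = 1,036.25, rounded up to 1,037; 1,038 present. Satisfied.
Vote: requires three-fourths of the votes cast (1,038 − 25 abstaining = 1,013); 3/4 of 1013 = 759.75, rounded up to 760, so 760 needed; 760 in favor. Satisfied.

Invalid — notice requirement not satisfied.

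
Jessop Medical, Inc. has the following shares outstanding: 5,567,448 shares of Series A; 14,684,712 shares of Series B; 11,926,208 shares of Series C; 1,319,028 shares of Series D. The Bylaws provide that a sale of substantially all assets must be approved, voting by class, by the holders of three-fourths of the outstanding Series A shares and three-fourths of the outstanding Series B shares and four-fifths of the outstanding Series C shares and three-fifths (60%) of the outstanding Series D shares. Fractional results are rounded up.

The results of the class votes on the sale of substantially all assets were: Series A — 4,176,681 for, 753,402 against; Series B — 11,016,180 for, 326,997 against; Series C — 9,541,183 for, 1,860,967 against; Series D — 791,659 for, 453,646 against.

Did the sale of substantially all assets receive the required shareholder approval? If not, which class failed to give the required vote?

Approved — every class gave the required vote.

Series A: 3/4 of 5567448 = 4175586; 4,175,586 required, 4,176,681 in favor — approved.
Series B: 3/4 of 14684712 = 11013534; 11,013,534 required, 11,016,180 in favor — approved.
Series C: 4/5 of 11926208 = 9540966.40, rounded up to 9540967; 9,540,967 required, 9,541,183 in favor — approved.
Series D: 3/5 of 1319028 = 791416.80, rounded up to 791417; 791,417 required, 791,659 in favor — approved.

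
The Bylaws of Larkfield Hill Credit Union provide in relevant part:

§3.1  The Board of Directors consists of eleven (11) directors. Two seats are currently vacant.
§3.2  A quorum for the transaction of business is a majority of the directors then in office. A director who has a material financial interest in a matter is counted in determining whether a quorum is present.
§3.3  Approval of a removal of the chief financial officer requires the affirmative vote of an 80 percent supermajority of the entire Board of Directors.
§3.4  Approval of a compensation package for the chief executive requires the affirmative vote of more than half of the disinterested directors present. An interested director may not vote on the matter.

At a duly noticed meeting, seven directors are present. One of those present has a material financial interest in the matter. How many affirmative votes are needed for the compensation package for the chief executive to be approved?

The compensation package for the chief executive requires a majority of the disinterested directors present (7 − 1 = 6).
A majority of 6 is 4.

4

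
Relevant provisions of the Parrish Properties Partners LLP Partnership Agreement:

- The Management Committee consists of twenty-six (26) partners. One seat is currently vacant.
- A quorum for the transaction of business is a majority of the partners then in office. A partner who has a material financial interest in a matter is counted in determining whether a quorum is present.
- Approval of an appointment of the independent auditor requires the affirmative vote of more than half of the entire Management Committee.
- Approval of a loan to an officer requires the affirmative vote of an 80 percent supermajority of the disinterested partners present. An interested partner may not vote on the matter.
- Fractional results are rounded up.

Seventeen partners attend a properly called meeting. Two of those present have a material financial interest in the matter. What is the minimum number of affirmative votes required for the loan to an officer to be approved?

The loan to an officer requires four-fifths of the disinterested partners present (17 − 2 = 15).
4/5 of 15 = 12.

12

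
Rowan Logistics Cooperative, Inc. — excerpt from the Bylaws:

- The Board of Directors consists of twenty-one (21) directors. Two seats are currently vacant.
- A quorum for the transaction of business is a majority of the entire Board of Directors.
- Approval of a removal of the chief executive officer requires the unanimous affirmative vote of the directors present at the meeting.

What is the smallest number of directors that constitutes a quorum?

A majority of 21 is 11.

11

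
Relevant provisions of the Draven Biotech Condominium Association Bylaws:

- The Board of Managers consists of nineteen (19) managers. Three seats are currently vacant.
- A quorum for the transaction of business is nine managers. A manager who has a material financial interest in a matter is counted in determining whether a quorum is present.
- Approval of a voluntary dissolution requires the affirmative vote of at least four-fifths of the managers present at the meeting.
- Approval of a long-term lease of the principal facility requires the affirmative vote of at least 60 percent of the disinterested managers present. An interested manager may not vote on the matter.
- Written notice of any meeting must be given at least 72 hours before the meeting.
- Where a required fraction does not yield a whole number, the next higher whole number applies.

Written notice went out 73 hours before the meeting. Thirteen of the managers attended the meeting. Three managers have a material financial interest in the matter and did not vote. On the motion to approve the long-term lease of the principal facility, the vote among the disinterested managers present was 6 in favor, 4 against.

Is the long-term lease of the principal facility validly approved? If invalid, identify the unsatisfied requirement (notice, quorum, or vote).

Valid — all requirements satisfied.

Notice: 73 hours given; 72 required (73 ≥ 72). Satisfied.
Quorum: 13 present (interested managers count toward quorum); quorum is 9. Satisfied.
Vote: the long-term lease of the principal facility requires three-fifths of the disinterested managers present (13 − 3 = 10). 3/5 of 10 = 6, so 6 affirmative votes are needed; 6 voted in favor. Satisfied.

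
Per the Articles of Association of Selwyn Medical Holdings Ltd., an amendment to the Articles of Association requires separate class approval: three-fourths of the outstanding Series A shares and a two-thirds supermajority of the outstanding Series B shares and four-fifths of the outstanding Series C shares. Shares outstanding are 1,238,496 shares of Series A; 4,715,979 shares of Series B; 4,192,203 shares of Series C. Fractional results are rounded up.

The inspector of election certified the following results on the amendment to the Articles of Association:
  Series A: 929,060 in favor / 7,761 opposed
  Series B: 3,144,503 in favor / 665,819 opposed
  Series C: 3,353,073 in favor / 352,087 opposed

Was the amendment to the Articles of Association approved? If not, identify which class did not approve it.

Not approved — the Series C shares did not give the required vote.

Series A: 3/4 of 1238496 = 928872; 928,872 required, 929,060 in favor — approved.
Series B: 2/3 of 4715979 = 3143986; 3,143,986 required, 3,144,503 in favor — approved.
Series C: 4/5 of 4192203 = 3353762.40, rounded up to 3353763; 3,353,763 required, 3,353,073 in favor — not approved.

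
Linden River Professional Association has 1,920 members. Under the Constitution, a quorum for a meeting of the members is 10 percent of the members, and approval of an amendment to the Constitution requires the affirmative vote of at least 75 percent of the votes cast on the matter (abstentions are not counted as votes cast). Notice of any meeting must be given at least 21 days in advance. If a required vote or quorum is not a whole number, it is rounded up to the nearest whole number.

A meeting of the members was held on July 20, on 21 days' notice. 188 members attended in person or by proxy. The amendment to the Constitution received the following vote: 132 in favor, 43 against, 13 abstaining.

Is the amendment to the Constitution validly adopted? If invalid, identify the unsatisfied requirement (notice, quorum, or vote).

Invalid — quorum requirement not satisfied.

Notice: 21 days given; 21 required. Satisfied.
Quorum: 10% of 1,920 = 192; 188 present. Not satisfied.
Vote: requires three-fourths of the votes cast (188 − 13 abstaining = 175); 3/4 of 175 = 131.25, rounded up to 132, so 132 needed; 132 in favor. Satisfied.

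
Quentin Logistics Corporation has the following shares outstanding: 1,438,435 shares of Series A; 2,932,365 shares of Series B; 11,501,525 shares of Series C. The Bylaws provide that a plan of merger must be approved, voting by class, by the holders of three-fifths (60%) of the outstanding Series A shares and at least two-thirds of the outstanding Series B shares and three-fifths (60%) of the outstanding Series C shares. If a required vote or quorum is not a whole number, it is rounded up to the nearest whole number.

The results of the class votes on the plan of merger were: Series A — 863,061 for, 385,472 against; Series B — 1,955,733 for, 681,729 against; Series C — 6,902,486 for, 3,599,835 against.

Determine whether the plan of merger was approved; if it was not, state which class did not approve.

Approved — every class gave the required vote.

Series A: 3/5 of 1438435 = 863061; 863,061 required, 863,061 in favor — approved.
Series B: 2/3 of 2932365 = 1954910; 1,954,910 required, 1,955,733 in favor — approved.
Series C: 3/5 of 11501525 = 6900915; 6,900,915 required, 6,902,486 in favor — approved.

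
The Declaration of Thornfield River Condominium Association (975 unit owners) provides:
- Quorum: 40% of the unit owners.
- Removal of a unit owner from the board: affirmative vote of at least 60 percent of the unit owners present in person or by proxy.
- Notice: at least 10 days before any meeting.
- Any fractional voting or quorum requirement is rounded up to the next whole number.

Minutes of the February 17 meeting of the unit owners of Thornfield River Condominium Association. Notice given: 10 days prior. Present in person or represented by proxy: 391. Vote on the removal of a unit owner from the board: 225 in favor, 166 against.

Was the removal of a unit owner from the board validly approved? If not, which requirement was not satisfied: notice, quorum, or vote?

Notice: 10 days given; 10 required. Satisfied.
Quorum: 40% of 975 = 390; 391 present. Satisfied.
Vote: requires three-fifths of those present (391); 3/5 of 391 = 234.60, rounded up to 235, so 235 needed; 225 in favor. Not satisfied.

Invalid — vote requirement not satisfied.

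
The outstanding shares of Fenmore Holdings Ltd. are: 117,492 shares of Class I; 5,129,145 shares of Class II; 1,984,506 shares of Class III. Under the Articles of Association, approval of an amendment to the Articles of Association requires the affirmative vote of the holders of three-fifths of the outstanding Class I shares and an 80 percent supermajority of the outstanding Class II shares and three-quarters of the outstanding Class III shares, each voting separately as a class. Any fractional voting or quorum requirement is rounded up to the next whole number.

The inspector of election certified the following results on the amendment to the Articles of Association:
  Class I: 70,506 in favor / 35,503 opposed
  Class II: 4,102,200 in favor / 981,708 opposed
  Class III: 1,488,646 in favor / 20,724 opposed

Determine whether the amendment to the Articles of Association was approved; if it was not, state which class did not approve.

Class I: 3/5 of 117492 = 70495.20, rounded up to 70496; 70,496 required, 70,506 in favor — approved.
Class II: 4/5 of 5129145 = 4103316; 4,103,316 required, 4,102,200 in favor — not approved.
Class III: 3/4 of 1984506 = 1488379.50, rounded up to 1488380; 1,488,380 required, 1,488,646 in favor — approved.

Not approved — the Class II shares did not give the required vote.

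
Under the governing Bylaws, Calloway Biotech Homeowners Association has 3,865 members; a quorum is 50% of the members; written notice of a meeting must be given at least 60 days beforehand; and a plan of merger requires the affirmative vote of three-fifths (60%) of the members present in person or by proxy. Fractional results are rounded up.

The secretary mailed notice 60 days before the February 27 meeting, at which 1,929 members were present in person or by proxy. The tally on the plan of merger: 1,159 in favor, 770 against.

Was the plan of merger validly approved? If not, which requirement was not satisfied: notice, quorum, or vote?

Notice: 60 days given; 60 required. Satisfied.
Quorum: 50% of 3,865 = 1,932.50, rounded up to 1,933; 1,929 present. Not satisfied.
Vote: requires three-fifths of those present (1,929); 3/5 of 1929 = 1157.40, rounded up to 1158, so 1,158 needed; 1,159 in favor. Satisfied.

Invalid — quorum requirement not satisfied.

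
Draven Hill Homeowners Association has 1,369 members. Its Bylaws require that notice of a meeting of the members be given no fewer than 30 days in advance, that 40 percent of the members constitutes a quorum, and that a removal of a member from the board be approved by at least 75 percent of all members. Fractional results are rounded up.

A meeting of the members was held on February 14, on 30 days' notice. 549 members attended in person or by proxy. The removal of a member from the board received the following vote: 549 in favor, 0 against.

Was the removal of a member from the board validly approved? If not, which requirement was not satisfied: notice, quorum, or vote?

Invalid — vote requirement not satisfied.

Notice: 30 days given; 30 required. Satisfied.
Quorum: 40% of 1,369 = 547.60, rounded up to 548; 549 present. Satisfied.
Vote: requires three-fourths of all members (1,369); 3/4 of 1369 = 1026.75, rounded up to 1027, so 1,027 needed; 549 in favor. Not satisfied.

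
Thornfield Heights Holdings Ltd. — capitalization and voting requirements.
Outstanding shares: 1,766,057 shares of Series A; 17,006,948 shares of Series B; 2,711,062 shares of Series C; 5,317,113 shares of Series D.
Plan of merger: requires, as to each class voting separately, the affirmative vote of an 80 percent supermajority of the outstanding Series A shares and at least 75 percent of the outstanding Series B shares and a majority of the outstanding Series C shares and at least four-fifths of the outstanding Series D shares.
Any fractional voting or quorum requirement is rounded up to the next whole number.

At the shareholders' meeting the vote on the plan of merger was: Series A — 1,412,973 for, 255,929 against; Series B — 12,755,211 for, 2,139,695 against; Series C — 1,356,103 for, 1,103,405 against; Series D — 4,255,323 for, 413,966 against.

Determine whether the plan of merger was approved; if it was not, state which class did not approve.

Approved — every class gave the required vote.

Series A: 4/5 of 1766057 = 1412845.60, rounded up to 1412846; 1,412,846 required, 1,412,973 in favor — approved.
Series B: 3/4 of 17006948 = 12755211; 12,755,211 required, 12,755,211 in favor — approved.
Series C: a majority of 2711062 is 1355532; 1,355,532 required, 1,356,103 in favor — approved.
Series D: 4/5 of 5317113 = 4253690.40, rounded up to 4253691; 4,253,691 required, 4,255,323 in favor — approved.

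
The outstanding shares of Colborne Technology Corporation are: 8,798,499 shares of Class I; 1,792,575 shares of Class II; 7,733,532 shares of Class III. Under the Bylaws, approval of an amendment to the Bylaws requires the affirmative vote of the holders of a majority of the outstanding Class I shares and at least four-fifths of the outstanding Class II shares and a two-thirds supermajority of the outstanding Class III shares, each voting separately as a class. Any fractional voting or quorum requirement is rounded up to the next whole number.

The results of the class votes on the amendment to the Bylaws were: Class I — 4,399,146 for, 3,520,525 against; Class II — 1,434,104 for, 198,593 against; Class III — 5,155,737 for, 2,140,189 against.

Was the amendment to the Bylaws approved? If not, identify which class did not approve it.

Class I: a majority of 8798499 is 4399250; 4,399,250 required, 4,399,146 in favor — not approved.
Class II: 4/5 of 1792575 = 1434060; 1,434,060 required, 1,434,104 in favor — approved.
Class III: 2/3 of 7733532 = 5155688; 5,155,688 required, 5,155,737 in favor — approved.

Not approved — the Class I shares did not give the required vote.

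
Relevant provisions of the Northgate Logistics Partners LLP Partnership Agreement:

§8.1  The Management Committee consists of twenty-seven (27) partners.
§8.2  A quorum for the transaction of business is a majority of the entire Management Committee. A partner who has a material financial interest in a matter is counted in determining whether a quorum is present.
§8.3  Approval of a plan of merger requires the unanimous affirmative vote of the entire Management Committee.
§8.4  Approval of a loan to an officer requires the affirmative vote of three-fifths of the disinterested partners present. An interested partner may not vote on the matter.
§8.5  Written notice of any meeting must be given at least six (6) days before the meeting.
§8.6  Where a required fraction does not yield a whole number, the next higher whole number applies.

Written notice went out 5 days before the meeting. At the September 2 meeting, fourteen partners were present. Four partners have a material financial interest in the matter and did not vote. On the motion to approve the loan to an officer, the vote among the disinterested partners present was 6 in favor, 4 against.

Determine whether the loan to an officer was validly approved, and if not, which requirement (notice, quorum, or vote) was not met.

Invalid — notice requirement not satisfied.

Notice: 5 days given; 6 required (5 < 6). Not satisfied.
Quorum: 14 present (interested partners count toward quorum); quorum is 14. Satisfied.
Vote: the loan to an officer requires three-fifths of the disinterested partners present (14 − 4 = 10). 3/5 of 10 = 6, so 6 affirmative votes are needed; 6 voted in favor. Satisfied.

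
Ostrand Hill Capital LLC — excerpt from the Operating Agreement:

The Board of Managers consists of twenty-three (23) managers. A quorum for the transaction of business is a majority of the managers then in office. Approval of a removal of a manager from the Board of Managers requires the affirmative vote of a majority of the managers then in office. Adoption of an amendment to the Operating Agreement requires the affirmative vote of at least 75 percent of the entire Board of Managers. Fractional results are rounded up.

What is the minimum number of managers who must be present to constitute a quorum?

A majority of 23 is 12.

12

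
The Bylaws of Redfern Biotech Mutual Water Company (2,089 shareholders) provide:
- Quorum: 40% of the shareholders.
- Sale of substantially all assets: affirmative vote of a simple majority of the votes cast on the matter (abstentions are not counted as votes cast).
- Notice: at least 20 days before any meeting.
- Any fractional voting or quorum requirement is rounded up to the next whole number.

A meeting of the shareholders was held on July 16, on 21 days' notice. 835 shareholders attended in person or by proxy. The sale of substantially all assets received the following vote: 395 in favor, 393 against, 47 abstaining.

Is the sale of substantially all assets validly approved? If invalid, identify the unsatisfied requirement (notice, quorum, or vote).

Invalid — quorum requirement not satisfied.

Notice: 21 days given; 20 required. Satisfied.
Quorum: 40% of 2,089 = 835.60, rounded up to 836; 835 present. Not satisfied.
Vote: requires a majority of the votes cast (835 − 47 abstaining = 788); a majority of 788 is 395, so 395 needed; 395 in favor. Satisfied.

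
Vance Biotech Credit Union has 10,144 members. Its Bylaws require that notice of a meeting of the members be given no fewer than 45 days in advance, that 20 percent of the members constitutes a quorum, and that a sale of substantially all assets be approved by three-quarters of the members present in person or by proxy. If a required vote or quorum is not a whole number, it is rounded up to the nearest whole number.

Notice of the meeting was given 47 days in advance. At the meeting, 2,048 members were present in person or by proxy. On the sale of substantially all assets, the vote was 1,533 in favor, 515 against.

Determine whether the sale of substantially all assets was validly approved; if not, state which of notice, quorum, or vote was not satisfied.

Notice: 47 days given; 45 required. Satisfied.
Quorum: 20% of 10,144 = 2,028.80, rounded up to 2,029; 2,048 present. Satisfied.
Vote: requires three-fourths of those present (2,048); 3/4 of 2048 = 1536, so 1,536 needed; 1,533 in favor. Not satisfied.

Invalid — vote requirement not satisfied.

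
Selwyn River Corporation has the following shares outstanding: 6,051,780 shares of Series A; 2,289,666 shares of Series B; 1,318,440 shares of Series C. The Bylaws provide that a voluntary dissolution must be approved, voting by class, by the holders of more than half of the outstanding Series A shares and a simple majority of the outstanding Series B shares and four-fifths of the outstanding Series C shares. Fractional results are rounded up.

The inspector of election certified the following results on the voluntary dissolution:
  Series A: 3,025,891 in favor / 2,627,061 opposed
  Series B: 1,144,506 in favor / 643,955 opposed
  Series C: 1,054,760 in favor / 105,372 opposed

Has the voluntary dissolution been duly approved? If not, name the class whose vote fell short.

Not approved — the Series B shares did not give the required vote.

Series A: a majority of 6051780 is 3025891; 3,025,891 required, 3,025,891 in favor — approved.
Series B: a majority of 2289666 is 1144834; 1,144,834 required, 1,144,506 in favor — not approved.
Series C: 4/5 of 1318440 = 1054752; 1,054,752 required, 1,054,760 in favor — approved.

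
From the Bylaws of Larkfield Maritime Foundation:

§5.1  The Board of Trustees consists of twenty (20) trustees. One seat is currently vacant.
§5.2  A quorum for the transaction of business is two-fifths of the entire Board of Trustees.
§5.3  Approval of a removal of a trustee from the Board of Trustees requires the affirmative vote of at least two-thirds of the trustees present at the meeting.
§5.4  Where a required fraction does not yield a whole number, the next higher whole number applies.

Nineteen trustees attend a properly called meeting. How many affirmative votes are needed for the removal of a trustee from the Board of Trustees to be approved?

The removal of a trustee from the Board of Trustees requires two-thirds of the trustees present (19).
2/3 of 19 = 12.67, rounded up to 13.

13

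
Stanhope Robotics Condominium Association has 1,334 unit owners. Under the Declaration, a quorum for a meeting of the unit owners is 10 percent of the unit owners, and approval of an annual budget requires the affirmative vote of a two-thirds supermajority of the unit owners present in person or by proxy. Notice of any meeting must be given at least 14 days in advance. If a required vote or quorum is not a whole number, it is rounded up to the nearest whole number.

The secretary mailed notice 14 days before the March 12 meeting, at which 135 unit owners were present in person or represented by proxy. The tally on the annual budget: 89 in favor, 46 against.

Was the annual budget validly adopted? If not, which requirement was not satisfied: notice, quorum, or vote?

Notice: 14 days given; 14 required. Satisfied.
Quorum: 10% of 1,334 = 133.40, rounded up to 134; 135 present. Satisfied.
Vote: requires two-thirds of those present (135); 2/3 of 135 = 90, so 90 needed; 89 in favor. Not satisfied.

Invalid — vote requirement not satisfied.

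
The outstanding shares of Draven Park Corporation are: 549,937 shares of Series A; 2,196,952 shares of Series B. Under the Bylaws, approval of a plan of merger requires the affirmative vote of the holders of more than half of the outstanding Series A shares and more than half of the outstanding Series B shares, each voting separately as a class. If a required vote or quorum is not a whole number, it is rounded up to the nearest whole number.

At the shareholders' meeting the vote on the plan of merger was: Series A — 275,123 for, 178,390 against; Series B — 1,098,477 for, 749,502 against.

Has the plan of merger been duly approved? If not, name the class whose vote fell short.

Approved — every class gave the required vote.

Series A: a majority of 549937 is 274969; 274,969 required, 275,123 in favor — approved.
Series B: a majority of 2196952 is 1098477; 1,098,477 required, 1,098,477 in favor — approved.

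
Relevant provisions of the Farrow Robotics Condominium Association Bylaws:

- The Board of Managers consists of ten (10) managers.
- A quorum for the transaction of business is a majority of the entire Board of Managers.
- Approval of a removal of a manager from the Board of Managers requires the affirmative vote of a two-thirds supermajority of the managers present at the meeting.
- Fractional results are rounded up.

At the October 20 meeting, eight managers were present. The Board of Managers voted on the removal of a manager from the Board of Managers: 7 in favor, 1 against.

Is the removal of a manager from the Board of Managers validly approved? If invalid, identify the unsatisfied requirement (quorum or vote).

Valid — all requirements satisfied.

Quorum: 8 present; quorum is 6. Satisfied.
Vote: the removal of a manager from the Board of Managers requires two-thirds of the managers present (8). 2/3 of 8 = 5.33, rounded up to 6, so 6 affirmative votes are needed; 7 voted in favor. Satisfied.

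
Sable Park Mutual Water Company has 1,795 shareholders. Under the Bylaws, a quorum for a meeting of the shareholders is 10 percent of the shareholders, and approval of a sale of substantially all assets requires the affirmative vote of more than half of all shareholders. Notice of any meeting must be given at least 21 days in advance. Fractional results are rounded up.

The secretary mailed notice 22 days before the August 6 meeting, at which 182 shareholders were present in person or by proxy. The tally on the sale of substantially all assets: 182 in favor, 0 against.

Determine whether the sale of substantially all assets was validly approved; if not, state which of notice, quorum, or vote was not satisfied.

Invalid — vote requirement not satisfied.

Notice: 22 days given; 21 required. Satisfied.
Quorum: 10% of 1,795 = 179.50, rounded up to 180; 182 present. Satisfied.
Vote: requires a majority of all shareholders (1,795); a majority of 1795 is 898, so 898 needed; 182 in favor. Not satisfied.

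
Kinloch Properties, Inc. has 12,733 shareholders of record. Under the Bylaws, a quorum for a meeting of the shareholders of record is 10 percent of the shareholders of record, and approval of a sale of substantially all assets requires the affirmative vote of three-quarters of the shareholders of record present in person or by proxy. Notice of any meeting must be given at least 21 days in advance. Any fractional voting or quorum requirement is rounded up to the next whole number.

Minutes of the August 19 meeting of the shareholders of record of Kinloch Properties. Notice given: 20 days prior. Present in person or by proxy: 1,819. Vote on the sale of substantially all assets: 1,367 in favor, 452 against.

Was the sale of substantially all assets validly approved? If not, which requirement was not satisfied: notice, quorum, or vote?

Notice: 20 days given; 21 required. Not satisfied.
Quorum: 10% of 12,733 = 1,273.30, rounded up to 1,274; 1,819 present. Satisfied.
Vote: requires three-fourths of those present (1,819); 3/4 of 1819 = 1364.25, rounded up to 1365, so 1,365 needed; 1,367 in favor. Satisfied.

Invalid — notice requirement not satisfied.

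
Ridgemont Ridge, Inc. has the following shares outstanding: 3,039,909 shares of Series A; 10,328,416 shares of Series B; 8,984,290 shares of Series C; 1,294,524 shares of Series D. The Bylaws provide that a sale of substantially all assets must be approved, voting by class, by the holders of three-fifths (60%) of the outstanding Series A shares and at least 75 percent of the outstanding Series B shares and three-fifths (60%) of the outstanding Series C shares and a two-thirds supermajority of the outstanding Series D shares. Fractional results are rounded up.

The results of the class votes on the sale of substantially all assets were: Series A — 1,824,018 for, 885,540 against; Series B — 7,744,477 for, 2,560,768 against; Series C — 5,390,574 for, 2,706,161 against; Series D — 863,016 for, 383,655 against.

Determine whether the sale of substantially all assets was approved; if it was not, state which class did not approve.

Not approved — the Series B shares did not give the required vote.

Series A: 3/5 of 3039909 = 1823945.40, rounded up to 1823946; 1,823,946 required, 1,824,018 in favor — approved.
Series B: 3/4 of 10328416 = 7746312; 7,746,312 required, 7,744,477 in favor — not approved.
Series C: 3/5 of 8984290 = 5390574; 5,390,574 required, 5,390,574 in favor — approved.
Series D: 2/3 of 1294524 = 863016; 863,016 required, 863,016 in favor — approved.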